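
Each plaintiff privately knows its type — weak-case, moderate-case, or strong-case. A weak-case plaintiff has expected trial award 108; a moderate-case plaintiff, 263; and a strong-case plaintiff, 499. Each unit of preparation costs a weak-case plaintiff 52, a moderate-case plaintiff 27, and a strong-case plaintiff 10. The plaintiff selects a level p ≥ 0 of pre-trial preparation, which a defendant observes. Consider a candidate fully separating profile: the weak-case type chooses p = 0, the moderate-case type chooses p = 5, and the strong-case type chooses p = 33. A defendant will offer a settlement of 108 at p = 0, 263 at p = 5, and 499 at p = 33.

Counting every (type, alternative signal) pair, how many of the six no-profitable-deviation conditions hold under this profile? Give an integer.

Strong-case (own payoff 499 − 10×33 = 169): to p=0 gives 108 → no gain ✓; to p=5 gives 263 − 10×5 = 213 → profitable ✗.
Moderate-case (own payoff 263 − 27×5 = 128): to p=0 gives 108 → no gain ✓; to p=33 gives 499 − 27×33 = -392 → no gain ✓.
Weak-case (own payoff 108): to p=5 gives 263 − 52×5 = 3 → no gain ✓; to p=33 gives 499 − 52×33 = -1217 → no gain ✓.
5 of the 6 constraints hold; not an equilibrium.

5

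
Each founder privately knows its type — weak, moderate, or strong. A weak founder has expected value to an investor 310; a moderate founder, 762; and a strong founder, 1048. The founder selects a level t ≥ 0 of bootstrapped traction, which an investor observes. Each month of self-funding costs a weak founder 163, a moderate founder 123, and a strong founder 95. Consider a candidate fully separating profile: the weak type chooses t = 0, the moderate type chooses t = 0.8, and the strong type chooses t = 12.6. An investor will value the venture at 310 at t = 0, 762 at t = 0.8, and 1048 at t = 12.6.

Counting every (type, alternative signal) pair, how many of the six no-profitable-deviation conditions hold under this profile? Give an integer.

Weak (own payoff 310): to t=0.8 gives 762 − 163×0.8 = 631.6 → profitable ✗; to t=12.6 gives 1048 − 163×12.6 = -1005.8 → no gain ✓.
Moderate (own payoff 762 − 123×0.8 = 663.6): to t=0 gives 310 → no gain ✓; to t=12.6 gives 1048 − 123×12.6 = -501.8 → no gain ✓.
Strong (own payoff 1048 − 95×12.6 = -149): to t=0 gives 310 → profitable ✗; to t=0.8 gives 762 − 95×0.8 = 686 → profitable ✗.
3 of the 6 constraints hold; not an equilibrium.

3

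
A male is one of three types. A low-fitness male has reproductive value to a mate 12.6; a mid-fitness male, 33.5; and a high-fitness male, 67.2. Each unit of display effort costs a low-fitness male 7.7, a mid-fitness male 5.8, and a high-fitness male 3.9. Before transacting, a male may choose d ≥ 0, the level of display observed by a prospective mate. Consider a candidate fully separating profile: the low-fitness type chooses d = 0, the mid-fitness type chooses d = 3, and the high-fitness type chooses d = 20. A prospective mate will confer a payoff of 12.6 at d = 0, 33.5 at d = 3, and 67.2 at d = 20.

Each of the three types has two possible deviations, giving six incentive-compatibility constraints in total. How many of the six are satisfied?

4

Low-fitness (own payoff 12.6): to d=3 gives 33.5 − 7.7×3 = 10.4 → no gain ✓; to d=20 gives 67.2 − 7.7×20 = -86.8 → no gain ✓.
High-fitness (own payoff 67.2 − 3.9×20 = -10.8): to d=0 gives 12.6 → profitable ✗; to d=3 gives 33.5 − 3.9×3 = 21.8 → profitable ✗.
Mid-fitness (own payoff 33.5 − 5.8×3 = 16.1): to d=0 gives 12.6 → no gain ✓; to d=20 gives 67.2 − 5.8×20 = -48.8 → no gain ✓.
4 of the 6 constraints hold; not an equilibrium.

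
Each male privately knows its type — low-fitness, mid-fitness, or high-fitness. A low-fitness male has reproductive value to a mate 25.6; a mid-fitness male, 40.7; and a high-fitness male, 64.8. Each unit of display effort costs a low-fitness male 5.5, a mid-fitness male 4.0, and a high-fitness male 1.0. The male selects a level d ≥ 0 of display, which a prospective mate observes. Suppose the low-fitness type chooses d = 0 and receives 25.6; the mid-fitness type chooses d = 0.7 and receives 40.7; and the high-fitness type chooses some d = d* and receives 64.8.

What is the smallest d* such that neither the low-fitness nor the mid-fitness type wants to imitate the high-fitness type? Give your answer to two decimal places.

7.13

Low-fitness type (on-path payoff 25.6) won't mimic when 25.6 ≥ 64.8 − 5.5·d*, i.e. d* ≥ 7.13.
Mid-fitness type (on-path payoff 40.7 − 4.0×0.7 = 37.9) won't mimic when 37.9 ≥ 64.8 − 4.0·d*, i.e. d* ≥ 6.73.
Both must hold, so d* = max(7.13, 6.73) = 7.13. The low-fitness type's constraint binds.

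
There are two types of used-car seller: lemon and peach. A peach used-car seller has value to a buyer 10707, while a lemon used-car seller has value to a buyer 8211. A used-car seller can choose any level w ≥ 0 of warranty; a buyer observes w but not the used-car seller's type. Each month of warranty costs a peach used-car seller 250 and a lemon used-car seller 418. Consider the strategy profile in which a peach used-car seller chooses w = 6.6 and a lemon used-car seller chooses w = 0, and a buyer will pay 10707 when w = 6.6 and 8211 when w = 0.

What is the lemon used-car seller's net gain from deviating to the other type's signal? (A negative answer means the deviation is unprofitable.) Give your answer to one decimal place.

Playing w = 0 the lemon used-car seller receives 8211.
Deviating to w = 6.6 brings payment 10707 at cost 418 × 6.6 = 2758.8, netting 7948.2.
Gain from deviating: 7948.2 − 8211 = -262.8.
The gain is negative, so the lemon type's incentive-compatibility constraint is satisfied.

-262.8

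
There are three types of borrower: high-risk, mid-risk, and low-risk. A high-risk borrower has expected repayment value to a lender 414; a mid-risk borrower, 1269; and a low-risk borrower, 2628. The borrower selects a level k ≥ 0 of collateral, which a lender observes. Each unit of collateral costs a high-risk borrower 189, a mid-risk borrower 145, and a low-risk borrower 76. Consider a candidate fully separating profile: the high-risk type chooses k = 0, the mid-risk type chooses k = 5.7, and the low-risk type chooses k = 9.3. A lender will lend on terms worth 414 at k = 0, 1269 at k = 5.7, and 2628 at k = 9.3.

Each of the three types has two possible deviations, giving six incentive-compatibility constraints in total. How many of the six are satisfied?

4

Mid-risk (own payoff 1269 − 145×5.7 = 442.5): to k=0 gives 414 → no gain ✓; to k=9.3 gives 2628 − 145×9.3 = 1279.5 → profitable ✗.
High-risk (own payoff 414): to k=5.7 gives 1269 − 189×5.7 = 191.7 → no gain ✓; to k=9.3 gives 2628 − 189×9.3 = 870.3 → profitable ✗.
Low-risk (own payoff 2628 − 76×9.3 = 1921.2): to k=0 gives 414 → no gain ✓; to k=5.7 gives 1269 − 76×5.7 = 835.8 → no gain ✓.
4 of the 6 constraints hold; not an equilibrium.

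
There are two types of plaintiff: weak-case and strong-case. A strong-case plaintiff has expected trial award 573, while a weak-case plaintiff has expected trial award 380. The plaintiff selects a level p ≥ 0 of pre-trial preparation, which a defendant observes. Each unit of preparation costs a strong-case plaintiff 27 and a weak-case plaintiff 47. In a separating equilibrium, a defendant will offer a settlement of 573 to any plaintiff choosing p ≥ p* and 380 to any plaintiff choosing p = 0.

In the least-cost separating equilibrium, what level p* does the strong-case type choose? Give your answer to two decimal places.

A weak-case plaintiff choosing p = 0 receives 380.
Imitating at p* instead would pay 573 at cost 47·p*, netting 573 − 47·p*.
Indifference: 380 = 573 − 47·p*, so p* = (573 − 380) / 47 ≈ 4.11.
At p* the weak-case type's incentive constraint just binds; the strong-case type strictly prefers p* since its per-unit cost is lower.

4.11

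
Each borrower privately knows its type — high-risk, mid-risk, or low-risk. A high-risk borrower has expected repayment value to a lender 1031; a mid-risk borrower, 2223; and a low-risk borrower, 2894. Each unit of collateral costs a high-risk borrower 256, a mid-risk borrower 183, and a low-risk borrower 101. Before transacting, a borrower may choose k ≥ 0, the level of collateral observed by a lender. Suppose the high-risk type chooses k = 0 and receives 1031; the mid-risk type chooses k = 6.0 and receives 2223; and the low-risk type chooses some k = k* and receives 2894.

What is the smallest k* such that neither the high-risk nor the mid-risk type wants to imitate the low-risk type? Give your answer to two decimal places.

9.67

High-risk type (on-path payoff 1031) won't mimic when 1031 ≥ 2894 − 256·k*, i.e. k* ≥ 7.28.
Mid-risk type (on-path payoff 2223 − 183×6.0 = 1125) won't mimic when 1125 ≥ 2894 − 183·k*, i.e. k* ≥ 9.67.
Both must hold, so k* = max(7.28, 9.67) = 9.67. The mid-risk type's constraint binds.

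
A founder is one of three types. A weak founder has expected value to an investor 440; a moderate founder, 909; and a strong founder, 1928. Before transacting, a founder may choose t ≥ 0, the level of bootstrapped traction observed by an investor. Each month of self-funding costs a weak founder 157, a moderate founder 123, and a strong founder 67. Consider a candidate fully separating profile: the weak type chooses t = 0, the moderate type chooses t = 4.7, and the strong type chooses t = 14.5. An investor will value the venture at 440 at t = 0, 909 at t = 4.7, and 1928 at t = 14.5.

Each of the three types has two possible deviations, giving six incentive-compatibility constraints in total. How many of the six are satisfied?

5

Weak (own payoff 440): to t=4.7 gives 909 − 157×4.7 = 171.1 → no gain ✓; to t=14.5 gives 1928 − 157×14.5 = -348.5 → no gain ✓.
Strong (own payoff 1928 − 67×14.5 = 956.5): to t=0 gives 440 → no gain ✓; to t=4.7 gives 909 − 67×4.7 = 594.1 → no gain ✓.
Moderate (own payoff 909 − 123×4.7 = 330.9): to t=0 gives 440 → profitable ✗; to t=14.5 gives 1928 − 123×14.5 = 144.5 → no gain ✓.
5 of the 6 constraints hold; not an equilibrium.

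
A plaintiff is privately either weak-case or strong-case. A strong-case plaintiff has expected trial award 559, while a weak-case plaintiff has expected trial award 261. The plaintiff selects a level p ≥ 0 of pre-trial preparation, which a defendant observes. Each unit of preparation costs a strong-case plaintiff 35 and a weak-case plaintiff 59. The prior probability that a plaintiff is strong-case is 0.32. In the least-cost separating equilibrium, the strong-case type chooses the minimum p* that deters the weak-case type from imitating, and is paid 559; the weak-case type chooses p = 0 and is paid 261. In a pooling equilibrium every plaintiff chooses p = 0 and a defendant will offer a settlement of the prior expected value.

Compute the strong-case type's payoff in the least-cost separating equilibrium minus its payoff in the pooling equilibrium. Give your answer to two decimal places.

25.86

Least-cost separating signal: p* solves 261 = 559 − 59·p*, so p* = (559 − 261)/59 ≈ 5.0508.
Strong-case type's separating payoff: 559 − 35 × p* = 559 − 35 × (559 − 261)/59 = 559 − 10430/59 ≈ 382.2203.
Pooling payoff: 0.32 × 559 + 0.68 × 261 = 356.36.
Difference: 382.2203 − 356.36 = 25.8603, i.e. 25.86 to two decimal places.
The strong-case type prefers to separate.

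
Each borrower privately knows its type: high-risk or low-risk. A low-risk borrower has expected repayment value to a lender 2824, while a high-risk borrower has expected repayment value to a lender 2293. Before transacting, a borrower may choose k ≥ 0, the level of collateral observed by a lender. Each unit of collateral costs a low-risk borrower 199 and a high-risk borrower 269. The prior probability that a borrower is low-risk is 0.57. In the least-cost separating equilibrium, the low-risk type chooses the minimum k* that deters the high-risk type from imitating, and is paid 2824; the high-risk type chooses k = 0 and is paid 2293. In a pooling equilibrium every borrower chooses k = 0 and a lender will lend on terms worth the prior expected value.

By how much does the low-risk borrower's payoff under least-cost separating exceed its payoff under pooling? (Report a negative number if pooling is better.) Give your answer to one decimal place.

Least-cost separating signal: k* solves 2293 = 2824 − 269·k*, so k* = (2824 − 2293)/269 ≈ 1.9740.
Low-risk type's separating payoff: 2824 − 199 × k* = 2824 − 199 × (2824 − 2293)/269 = 2824 − 105669/269 ≈ 2431.178.
Pooling payoff: 0.57 × 2824 + 0.43 × 2293 = 2595.67.
Difference: 2431.178 − 2595.67 = -164.492, i.e. -164.5 to one decimal place.
The low-risk type would prefer the pooling outcome.

-164.5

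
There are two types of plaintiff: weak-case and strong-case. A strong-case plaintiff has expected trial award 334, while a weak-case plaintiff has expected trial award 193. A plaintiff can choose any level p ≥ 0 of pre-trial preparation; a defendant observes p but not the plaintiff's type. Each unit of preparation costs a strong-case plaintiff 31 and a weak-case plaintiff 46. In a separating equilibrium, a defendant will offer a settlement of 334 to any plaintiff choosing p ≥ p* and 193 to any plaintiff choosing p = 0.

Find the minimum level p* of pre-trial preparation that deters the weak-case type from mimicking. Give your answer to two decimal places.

A weak-case plaintiff choosing p = 0 receives 193.
Imitating at p* instead would pay 334 at cost 46·p*, netting 334 − 46·p*.
Indifference: 193 = 334 − 46·p*, so p* = (334 − 193) / 46 ≈ 3.07.
This is the weak-case type's binding incentive-compatibility constraint; any p ≥ 3.07 sustains separation on that side.

3.07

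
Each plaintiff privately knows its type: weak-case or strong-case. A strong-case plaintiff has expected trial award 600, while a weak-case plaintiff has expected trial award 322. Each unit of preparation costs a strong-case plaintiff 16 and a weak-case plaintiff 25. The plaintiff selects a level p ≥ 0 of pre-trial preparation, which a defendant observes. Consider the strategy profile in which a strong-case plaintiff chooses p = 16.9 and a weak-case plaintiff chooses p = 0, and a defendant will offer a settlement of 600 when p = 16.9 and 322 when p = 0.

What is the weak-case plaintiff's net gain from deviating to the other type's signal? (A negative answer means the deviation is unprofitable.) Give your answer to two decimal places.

Playing p = 0 the weak-case plaintiff receives 322.
Deviating to p = 16.9 brings payment 600 at cost 25 × 16.9 = 422.5, netting 177.5.
Gain from deviating: 177.5 − 322 = -144.50.
The gain is negative, so the weak-case type's incentive-compatibility constraint is satisfied.

-144.50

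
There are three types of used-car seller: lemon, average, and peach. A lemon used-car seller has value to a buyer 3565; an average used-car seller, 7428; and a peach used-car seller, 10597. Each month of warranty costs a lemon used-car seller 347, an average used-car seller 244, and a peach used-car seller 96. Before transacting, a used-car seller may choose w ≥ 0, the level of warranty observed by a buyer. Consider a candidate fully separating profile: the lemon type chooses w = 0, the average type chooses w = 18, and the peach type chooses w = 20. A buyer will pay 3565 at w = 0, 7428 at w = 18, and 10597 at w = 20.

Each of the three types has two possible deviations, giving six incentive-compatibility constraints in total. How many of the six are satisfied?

Average (own payoff 7428 − 244×18 = 3036): to w=0 gives 3565 → profitable ✗; to w=20 gives 10597 − 244×20 = 5717 → profitable ✗.
Peach (own payoff 10597 − 96×20 = 8677): to w=0 gives 3565 → no gain ✓; to w=18 gives 7428 − 96×18 = 5700 → no gain ✓.
Lemon (own payoff 3565): to w=18 gives 7428 − 347×18 = 1182 → no gain ✓; to w=20 gives 10597 − 347×20 = 3657 → profitable ✗.
3 of the 6 constraints hold; not an equilibrium.

3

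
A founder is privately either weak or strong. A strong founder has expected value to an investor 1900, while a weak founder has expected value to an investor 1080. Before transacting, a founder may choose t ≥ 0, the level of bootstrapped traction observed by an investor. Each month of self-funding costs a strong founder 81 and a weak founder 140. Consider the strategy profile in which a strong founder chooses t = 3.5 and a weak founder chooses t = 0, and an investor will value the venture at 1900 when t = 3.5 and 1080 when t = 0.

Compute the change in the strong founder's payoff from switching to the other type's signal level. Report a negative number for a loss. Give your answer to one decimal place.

-536.5

Playing t = 3.5 the strong founder receives 1900 − 81 × 3.5 = 1616.5.
Deviating to t = 0 yields 1080 instead.
Gain from deviating: 1080 − 1616.5 = -536.5.
The gain is negative, so the strong type's incentive-compatibility constraint is satisfied.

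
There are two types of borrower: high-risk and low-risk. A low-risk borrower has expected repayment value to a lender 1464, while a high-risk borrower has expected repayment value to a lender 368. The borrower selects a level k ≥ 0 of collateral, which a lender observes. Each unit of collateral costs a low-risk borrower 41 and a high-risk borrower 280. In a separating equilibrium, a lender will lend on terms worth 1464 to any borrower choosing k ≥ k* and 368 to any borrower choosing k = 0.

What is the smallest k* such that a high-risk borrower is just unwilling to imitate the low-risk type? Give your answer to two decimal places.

3.91

A high-risk borrower choosing k = 0 receives 368.
Imitating at k* instead would pay 1464 at cost 280·k*, netting 1464 − 280·k*.
Indifference: 368 = 1464 − 280·k*, so k* = (1464 − 368) / 280 ≈ 3.91.
This is the high-risk type's binding incentive-compatibility constraint; any k ≥ 3.91 sustains separation on that side.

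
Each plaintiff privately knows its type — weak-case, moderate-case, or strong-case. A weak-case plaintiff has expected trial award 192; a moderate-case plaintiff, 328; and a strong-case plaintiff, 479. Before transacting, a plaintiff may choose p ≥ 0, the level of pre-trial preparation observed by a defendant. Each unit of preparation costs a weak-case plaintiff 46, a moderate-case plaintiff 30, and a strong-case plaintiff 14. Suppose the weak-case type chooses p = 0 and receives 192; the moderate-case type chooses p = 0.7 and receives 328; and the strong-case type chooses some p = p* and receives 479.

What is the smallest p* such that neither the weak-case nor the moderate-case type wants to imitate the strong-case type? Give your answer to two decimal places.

6.24

Moderate-case type (on-path payoff 328 − 30×0.7 = 307) won't mimic when 307 ≥ 479 − 30·p*, i.e. p* ≥ 5.73.
Weak-case type (on-path payoff 192) won't mimic when 192 ≥ 479 − 46·p*, i.e. p* ≥ 6.24.
Both must hold, so p* = max(6.24, 5.73) = 6.24. The weak-case type's constraint binds.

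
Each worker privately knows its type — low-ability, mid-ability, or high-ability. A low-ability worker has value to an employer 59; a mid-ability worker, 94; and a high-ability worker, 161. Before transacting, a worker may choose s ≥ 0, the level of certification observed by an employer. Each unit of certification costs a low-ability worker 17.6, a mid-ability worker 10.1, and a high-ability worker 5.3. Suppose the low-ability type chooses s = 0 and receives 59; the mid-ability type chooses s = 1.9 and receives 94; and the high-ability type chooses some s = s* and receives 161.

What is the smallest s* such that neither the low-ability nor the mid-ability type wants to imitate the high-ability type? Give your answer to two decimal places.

8.53

Mid-ability type (on-path payoff 94 − 10.1×1.9 = 74.81) won't mimic when 74.81 ≥ 161 − 10.1·s*, i.e. s* ≥ 8.53.
Low-ability type (on-path payoff 59) won't mimic when 59 ≥ 161 − 17.6·s*, i.e. s* ≥ 5.80.
Both must hold, so s* = max(5.80, 8.53) = 8.53. The mid-ability type's constraint binds.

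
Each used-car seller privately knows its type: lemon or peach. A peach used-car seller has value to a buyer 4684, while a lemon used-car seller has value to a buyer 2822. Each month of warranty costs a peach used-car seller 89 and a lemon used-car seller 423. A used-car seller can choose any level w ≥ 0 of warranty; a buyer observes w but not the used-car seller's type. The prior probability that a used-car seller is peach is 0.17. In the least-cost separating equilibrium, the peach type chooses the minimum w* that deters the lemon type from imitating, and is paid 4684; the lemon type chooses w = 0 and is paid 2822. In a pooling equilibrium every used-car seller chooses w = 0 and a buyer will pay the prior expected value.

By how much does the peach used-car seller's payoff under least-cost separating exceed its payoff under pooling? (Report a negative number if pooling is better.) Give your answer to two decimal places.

Least-cost separating signal: w* solves 2822 = 4684 − 423·w*, so w* = (4684 − 2822)/423 ≈ 4.4019.
Peach type's separating payoff: 4684 − 89 × w* = 4684 − 89 × (4684 − 2822)/423 = 4684 − 165718/423 ≈ 4292.2317.
Pooling payoff: 0.17 × 4684 + 0.83 × 2822 = 3138.54.
Difference: 4292.2317 − 3138.54 = 1153.6917, i.e. 1153.69 to two decimal places.
The peach type prefers to separate.

1153.69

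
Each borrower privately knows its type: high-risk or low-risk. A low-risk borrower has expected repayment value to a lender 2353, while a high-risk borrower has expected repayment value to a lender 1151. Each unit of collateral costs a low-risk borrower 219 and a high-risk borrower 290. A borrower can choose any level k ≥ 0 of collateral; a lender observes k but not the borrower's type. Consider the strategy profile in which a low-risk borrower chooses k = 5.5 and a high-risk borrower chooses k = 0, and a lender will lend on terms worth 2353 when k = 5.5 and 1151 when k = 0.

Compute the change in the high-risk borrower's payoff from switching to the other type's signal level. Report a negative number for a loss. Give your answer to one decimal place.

-393.0

Playing k = 0 the high-risk borrower receives 1151.
Deviating to k = 5.5 brings payment 2353 at cost 290 × 5.5 = 1595, netting 758.
Gain from deviating: 758 − 1151 = -393.0.
The gain is negative, so the high-risk type's incentive-compatibility constraint is satisfied.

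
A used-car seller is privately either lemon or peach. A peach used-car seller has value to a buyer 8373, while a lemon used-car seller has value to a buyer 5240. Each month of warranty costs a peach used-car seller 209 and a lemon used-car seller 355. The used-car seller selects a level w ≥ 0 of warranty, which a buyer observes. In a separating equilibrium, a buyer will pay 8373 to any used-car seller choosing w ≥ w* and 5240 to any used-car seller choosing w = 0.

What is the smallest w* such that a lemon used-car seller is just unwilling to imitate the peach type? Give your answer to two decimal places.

A lemon used-car seller choosing w = 0 receives 5240.
Imitating at w* instead would pay 8373 at cost 355·w*, netting 8373 − 355·w*.
Indifference: 5240 = 8373 − 355·w*, so w* = (8373 − 5240) / 355 ≈ 8.83.
At w* the lemon type's incentive constraint just binds; the peach type strictly prefers w* since its per-unit cost is lower.

8.83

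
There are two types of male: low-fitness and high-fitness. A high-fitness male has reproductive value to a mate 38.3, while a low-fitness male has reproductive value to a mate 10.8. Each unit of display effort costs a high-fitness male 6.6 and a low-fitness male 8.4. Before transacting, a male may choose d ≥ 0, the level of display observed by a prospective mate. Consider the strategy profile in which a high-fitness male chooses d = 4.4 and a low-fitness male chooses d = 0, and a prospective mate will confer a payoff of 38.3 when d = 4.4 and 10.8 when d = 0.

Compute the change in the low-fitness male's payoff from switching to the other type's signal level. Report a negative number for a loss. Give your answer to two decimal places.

-9.46

Playing d = 0 the low-fitness male receives 10.8.
Deviating to d = 4.4 brings payment 38.3 at cost 8.4 × 4.4 = 36.96, netting 1.34.
Gain from deviating: 1.34 − 10.8 = -9.46.
The gain is negative, so the low-fitness type's incentive-compatibility constraint is satisfied.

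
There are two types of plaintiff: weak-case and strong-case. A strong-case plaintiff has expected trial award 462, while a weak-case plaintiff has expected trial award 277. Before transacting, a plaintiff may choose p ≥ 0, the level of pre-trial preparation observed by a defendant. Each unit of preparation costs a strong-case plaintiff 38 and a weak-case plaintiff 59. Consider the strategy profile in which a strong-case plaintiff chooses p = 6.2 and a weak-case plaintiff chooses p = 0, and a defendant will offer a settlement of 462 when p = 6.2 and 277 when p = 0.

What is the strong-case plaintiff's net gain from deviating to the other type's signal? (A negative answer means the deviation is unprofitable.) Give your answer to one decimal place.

Playing p = 6.2 the strong-case plaintiff receives 462 − 38 × 6.2 = 226.4.
Deviating to p = 0 yields 277 instead.
Gain from deviating: 277 − 226.4 = 50.6.
The gain is positive, so the strong-case type's incentive-compatibility constraint is violated — this profile is not a separating equilibrium.

50.6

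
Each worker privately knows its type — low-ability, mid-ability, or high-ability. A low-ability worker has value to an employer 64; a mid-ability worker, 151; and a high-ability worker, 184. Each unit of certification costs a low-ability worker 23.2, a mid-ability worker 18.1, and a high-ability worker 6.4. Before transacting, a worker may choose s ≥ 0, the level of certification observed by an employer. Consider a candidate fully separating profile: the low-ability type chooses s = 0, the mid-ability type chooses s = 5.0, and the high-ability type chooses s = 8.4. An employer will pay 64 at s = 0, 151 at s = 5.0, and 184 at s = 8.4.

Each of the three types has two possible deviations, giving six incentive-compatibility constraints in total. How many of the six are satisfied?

Mid-ability (own payoff 151 − 18.1×5.0 = 60.5): to s=0 gives 64 → profitable ✗; to s=8.4 gives 184 − 18.1×8.4 = 31.96 → no gain ✓.
High-ability (own payoff 184 − 6.4×8.4 = 130.24): to s=0 gives 64 → no gain ✓; to s=5.0 gives 151 − 6.4×5.0 = 119 → no gain ✓.
Low-ability (own payoff 64): to s=5.0 gives 151 − 23.2×5.0 = 35 → no gain ✓; to s=8.4 gives 184 − 23.2×8.4 = -10.88 → no gain ✓.
5 of the 6 constraints hold; not an equilibrium.

5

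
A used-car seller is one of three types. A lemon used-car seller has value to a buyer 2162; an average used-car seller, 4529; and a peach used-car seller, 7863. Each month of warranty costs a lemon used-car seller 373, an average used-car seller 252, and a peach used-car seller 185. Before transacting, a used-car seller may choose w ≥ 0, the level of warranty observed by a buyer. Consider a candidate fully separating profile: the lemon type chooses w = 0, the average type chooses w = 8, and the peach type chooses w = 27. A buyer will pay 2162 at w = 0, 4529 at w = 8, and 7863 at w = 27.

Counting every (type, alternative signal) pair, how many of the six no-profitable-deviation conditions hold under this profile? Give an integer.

5

Lemon (own payoff 2162): to w=8 gives 4529 − 373×8 = 1545 → no gain ✓; to w=27 gives 7863 − 373×27 = -2208 → no gain ✓.
Peach (own payoff 7863 − 185×27 = 2868): to w=0 gives 2162 → no gain ✓; to w=8 gives 4529 − 185×8 = 3049 → profitable ✗.
Average (own payoff 4529 − 252×8 = 2513): to w=0 gives 2162 → no gain ✓; to w=27 gives 7863 − 252×27 = 1059 → no gain ✓.
5 of the 6 constraints hold; not an equilibrium.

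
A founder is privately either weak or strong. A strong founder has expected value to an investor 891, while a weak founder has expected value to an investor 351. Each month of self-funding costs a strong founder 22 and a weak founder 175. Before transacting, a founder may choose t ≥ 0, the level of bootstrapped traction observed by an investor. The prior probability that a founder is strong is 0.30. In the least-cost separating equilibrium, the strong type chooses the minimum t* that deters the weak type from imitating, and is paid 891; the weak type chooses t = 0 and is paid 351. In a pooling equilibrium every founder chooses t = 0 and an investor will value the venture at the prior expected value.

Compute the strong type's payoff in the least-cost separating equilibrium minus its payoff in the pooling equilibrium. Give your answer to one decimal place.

310.1

Least-cost separating signal: t* solves 351 = 891 − 175·t*, so t* = (891 − 351)/175 ≈ 3.0857.
Strong type's separating payoff: 891 − 22 × t* = 891 − 22 × (891 − 351)/175 = 891 − 11880/175 ≈ 823.114.
Pooling payoff: 0.30 × 891 + 0.70 × 351 = 513.
Difference: 823.114 − 513 = 310.114, i.e. 310.1 to one decimal place.
The strong type prefers to separate.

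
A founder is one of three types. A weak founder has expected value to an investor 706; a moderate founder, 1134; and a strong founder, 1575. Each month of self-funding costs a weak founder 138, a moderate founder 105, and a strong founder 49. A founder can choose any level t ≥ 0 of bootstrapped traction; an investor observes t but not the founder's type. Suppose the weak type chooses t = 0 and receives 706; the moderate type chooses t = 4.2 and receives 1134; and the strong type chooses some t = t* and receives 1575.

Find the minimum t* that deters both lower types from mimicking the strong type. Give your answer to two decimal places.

8.40

Weak type (on-path payoff 706) won't mimic when 706 ≥ 1575 − 138·t*, i.e. t* ≥ 6.30.
Moderate type (on-path payoff 1134 − 105×4.2 = 693) won't mimic when 693 ≥ 1575 − 105·t*, i.e. t* ≥ 8.40.
Both must hold, so t* = max(6.30, 8.40) = 8.40. The moderate type's constraint binds.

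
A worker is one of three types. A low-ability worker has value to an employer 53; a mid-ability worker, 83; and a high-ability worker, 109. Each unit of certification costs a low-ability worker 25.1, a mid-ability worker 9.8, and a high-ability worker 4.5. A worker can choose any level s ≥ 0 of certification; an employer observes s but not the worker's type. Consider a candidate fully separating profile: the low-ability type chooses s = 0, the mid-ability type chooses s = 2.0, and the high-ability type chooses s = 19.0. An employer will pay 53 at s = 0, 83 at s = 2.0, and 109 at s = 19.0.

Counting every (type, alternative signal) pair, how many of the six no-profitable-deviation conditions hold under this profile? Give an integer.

Mid-ability (own payoff 83 − 9.8×2.0 = 63.4): to s=0 gives 53 → no gain ✓; to s=19.0 gives 109 − 9.8×19.0 = -77.2 → no gain ✓.
High-ability (own payoff 109 − 4.5×19.0 = 23.5): to s=0 gives 53 → profitable ✗; to s=2.0 gives 83 − 4.5×2.0 = 74 → profitable ✗.
Low-ability (own payoff 53): to s=2.0 gives 83 − 25.1×2.0 = 32.8 → no gain ✓; to s=19.0 gives 109 − 25.1×19.0 = -367.9 → no gain ✓.
4 of the 6 constraints hold; not an equilibrium.

4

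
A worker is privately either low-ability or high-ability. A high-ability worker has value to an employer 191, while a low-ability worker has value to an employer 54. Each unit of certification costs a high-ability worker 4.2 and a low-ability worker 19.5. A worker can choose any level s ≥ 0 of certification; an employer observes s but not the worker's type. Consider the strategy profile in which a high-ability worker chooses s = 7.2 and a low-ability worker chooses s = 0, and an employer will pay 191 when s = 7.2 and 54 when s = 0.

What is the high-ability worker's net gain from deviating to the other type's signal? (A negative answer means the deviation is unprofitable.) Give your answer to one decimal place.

Playing s = 7.2 the high-ability worker receives 191 − 4.2 × 7.2 = 160.76.
Deviating to s = 0 yields 54 instead.
Gain from deviating: 54 − 160.76 = -106.76, i.e. -106.8 to one decimal place.
The gain is negative, so the high-ability type's incentive-compatibility constraint is satisfied.

-106.8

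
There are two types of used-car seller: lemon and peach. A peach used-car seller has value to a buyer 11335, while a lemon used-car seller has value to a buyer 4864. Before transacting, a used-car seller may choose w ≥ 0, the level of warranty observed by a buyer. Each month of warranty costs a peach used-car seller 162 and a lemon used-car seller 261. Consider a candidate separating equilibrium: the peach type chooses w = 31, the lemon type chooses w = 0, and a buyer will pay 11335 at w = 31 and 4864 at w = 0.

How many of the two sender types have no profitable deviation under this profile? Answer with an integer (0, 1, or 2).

Lemon type: stay at 0 → 4864; mimic → 11335 − 261 × 31 = 3244. IC holds (4864 ≥ 3244).
Peach type: signal → 11335 − 162 × 31 = 6313; deviate to 0 → 4864. IC holds (6313 ≥ 4864).
2 of 2 constraints hold, so this is a separating equilibrium.

2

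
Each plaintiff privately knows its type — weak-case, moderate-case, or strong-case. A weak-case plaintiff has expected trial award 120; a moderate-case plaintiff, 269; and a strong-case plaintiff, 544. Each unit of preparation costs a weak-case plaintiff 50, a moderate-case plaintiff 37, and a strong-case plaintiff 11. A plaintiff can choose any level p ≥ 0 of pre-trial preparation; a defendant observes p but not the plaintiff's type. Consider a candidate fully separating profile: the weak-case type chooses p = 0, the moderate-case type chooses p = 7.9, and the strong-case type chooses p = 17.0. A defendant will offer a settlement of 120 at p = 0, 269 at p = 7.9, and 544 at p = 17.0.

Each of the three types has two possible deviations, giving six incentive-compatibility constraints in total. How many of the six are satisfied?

Weak-case (own payoff 120): to p=7.9 gives 269 − 50×7.9 = -126 → no gain ✓; to p=17.0 gives 544 − 50×17.0 = -306 → no gain ✓.
Strong-case (own payoff 544 − 11×17.0 = 357): to p=0 gives 120 → no gain ✓; to p=7.9 gives 269 − 11×7.9 = 182.1 → no gain ✓.
Moderate-case (own payoff 269 − 37×7.9 = -23.3): to p=0 gives 120 → profitable ✗; to p=17.0 gives 544 − 37×17.0 = -85 → no gain ✓.
5 of the 6 constraints hold; not an equilibrium.

5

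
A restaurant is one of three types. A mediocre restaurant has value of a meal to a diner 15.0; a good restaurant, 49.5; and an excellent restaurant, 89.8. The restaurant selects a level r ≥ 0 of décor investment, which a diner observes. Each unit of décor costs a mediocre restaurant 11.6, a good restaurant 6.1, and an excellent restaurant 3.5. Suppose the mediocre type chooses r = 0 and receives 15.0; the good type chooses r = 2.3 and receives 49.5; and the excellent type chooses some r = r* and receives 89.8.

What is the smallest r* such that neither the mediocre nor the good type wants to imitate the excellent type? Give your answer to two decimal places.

Good type (on-path payoff 49.5 − 6.1×2.3 = 35.47) won't mimic when 35.47 ≥ 89.8 − 6.1·r*, i.e. r* ≥ 8.91.
Mediocre type (on-path payoff 15.0) won't mimic when 15.0 ≥ 89.8 − 11.6·r*, i.e. r* ≥ 6.45.
Both must hold, so r* = max(6.45, 8.91) = 8.91. The good type's constraint binds.

8.91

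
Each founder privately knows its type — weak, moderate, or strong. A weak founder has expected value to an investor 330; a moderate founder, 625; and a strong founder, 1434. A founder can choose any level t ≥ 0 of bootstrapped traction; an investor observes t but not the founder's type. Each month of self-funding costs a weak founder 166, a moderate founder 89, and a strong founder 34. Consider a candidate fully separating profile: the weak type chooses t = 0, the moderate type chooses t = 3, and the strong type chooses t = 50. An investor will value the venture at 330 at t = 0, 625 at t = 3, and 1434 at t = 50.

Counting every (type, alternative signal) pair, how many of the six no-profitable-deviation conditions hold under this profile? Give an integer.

4

Strong (own payoff 1434 − 34×50 = -266): to t=0 gives 330 → profitable ✗; to t=3 gives 625 − 34×3 = 523 → profitable ✗.
Weak (own payoff 330): to t=3 gives 625 − 166×3 = 127 → no gain ✓; to t=50 gives 1434 − 166×50 = -6866 → no gain ✓.
Moderate (own payoff 625 − 89×3 = 358): to t=0 gives 330 → no gain ✓; to t=50 gives 1434 − 89×50 = -3016 → no gain ✓.
4 of the 6 constraints hold; not an equilibrium.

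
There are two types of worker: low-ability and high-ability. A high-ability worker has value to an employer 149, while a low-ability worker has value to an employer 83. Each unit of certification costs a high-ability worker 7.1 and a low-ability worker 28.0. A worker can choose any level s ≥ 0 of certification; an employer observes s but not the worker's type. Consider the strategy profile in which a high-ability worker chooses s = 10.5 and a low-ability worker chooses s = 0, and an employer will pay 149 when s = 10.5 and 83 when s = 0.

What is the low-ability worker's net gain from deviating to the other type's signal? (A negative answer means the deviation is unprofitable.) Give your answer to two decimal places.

-228.00

Playing s = 0 the low-ability worker receives 83.
Deviating to s = 10.5 brings payment 149 at cost 28.0 × 10.5 = 294, netting -145.
Gain from deviating: -145 − 83 = -228.00.
The gain is negative, so the low-ability type's incentive-compatibility constraint is satisfied.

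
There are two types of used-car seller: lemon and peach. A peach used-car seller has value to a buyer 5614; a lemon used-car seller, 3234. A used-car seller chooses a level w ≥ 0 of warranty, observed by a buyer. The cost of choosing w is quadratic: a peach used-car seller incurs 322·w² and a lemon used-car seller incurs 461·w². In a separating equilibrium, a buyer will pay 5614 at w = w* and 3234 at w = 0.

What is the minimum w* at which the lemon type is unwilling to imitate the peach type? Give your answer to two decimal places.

2.27

The lemon type at w = 0 receives 3234; imitating at w* yields 5614 − 461·w*².
Indifference: 3234 = 5614 − 461·w*², so w*² = (5614 − 3234) / 461 ≈ 5.1627.
w* = √5.1627 ≈ 2.27.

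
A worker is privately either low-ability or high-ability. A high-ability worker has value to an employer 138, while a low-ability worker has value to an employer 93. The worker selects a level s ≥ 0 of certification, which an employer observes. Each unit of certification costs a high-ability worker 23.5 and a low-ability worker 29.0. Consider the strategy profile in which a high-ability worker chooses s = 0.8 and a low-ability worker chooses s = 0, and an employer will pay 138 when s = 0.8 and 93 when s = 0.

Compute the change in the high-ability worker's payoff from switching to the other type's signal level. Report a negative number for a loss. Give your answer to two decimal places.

-26.20

Playing s = 0.8 the high-ability worker receives 138 − 23.5 × 0.8 = 119.2.
Deviating to s = 0 yields 93 instead.
Gain from deviating: 93 − 119.2 = -26.20.
The gain is negative, so the high-ability type's incentive-compatibility constraint is satisfied.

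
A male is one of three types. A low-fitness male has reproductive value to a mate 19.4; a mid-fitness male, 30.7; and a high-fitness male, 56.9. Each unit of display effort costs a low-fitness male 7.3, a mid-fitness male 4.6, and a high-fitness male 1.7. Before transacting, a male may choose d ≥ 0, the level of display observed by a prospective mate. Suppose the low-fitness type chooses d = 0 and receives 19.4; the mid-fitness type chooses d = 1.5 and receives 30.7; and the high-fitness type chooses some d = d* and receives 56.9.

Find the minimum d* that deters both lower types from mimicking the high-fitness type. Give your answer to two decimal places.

Mid-fitness type (on-path payoff 30.7 − 4.6×1.5 = 23.8) won't mimic when 23.8 ≥ 56.9 − 4.6·d*, i.e. d* ≥ 7.20.
Low-fitness type (on-path payoff 19.4) won't mimic when 19.4 ≥ 56.9 − 7.3·d*, i.e. d* ≥ 5.14.
Both must hold, so d* = max(5.14, 7.20) = 7.20. The mid-fitness type's constraint binds.

7.20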